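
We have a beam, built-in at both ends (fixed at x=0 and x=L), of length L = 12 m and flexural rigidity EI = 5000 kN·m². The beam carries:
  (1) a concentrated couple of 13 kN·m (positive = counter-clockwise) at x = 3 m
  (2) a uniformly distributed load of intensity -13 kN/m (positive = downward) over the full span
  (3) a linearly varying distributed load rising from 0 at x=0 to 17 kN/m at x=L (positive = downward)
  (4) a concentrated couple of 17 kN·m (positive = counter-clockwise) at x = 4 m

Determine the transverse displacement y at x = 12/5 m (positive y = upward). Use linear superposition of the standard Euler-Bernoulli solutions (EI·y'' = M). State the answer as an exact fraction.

y(12/5) = 4258549/156250000 m

Load 1 — applied couple M₀=13 kN·m at a=3 m (b=L-a=9):
  y_1 = (R_Ax³/6 - M_Ax²/2)/EI  [x≤a] with R_A=39/32, M_A=-39/16 = ((39/32)·(12/5)³/6 - (-39/16)·(12/5)²/2)/5000 = 2457/1250000 m
Load 2 — uniform load w=-13 kN/m over full span:
  y_2 = -wx²(L-x)²/(24EI) = -(-13)·(12/5)²·(12-(12/5))²/(24·5000) = 22464/390625 m
Load 3 — triangular load w₀=17 kN/m (0→w₀ over full span):
  y_3 = -w₀x²(L-x)²(x+2L)/(120LEI) = -17·(12/5)²·(12-(12/5))²·((12/5)+2·12)/(120·12·5000) = -323136/9765625 m
Load 4 — applied couple M₀=17 kN·m at a=4 m (b=L-a=8):
  y_4 = (R_Ax³/6 - M_Ax²/2)/EI  [x≤a] with R_A=17/9, M_A=0 = ((17/9)·(12/5)³/6 - 0·(12/5)²/2)/5000 = 68/78125 m
Superposition: y = Σ y_i = 4258549/156250000 m ≈ 0.027255 m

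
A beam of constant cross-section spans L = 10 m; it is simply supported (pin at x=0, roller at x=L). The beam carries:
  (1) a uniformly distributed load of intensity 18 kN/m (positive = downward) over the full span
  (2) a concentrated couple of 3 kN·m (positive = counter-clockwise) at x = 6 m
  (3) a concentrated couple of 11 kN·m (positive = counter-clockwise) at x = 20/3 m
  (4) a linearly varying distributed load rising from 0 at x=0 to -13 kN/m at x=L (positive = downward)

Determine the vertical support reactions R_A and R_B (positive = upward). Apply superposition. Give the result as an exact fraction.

Load 1 — uniform load w=18 kN/m over full span:
  R_A = wL/2 = 18·10/2 = 90 kN
  R_B = wL/2 = 18·10/2 = 90 kN
Load 2 — applied couple M₀=3 kN·m at a=6 m (b=L-a=4):
  R_A = M₀/L = 3/10 kN
  R_B = -M₀/L = -3/10 kN
Load 3 — applied couple M₀=11 kN·m at a=20/3 m (b=L-a=10/3):
  R_A = M₀/L = 11/10 kN
  R_B = -M₀/L = -11/10 kN
Load 4 — triangular load w₀=-13 kN/m (0→w₀ over full span):
  R_A = w₀L/6 = (-13)·10/6 = -65/3 kN
  R_B = w₀L/3 = (-13)·10/3 = -130/3 kN
Superposition: R_A = 1046/15 kN, R_B = 679/15 kN

R_A = 1046/15 kN, R_B = 679/15 kN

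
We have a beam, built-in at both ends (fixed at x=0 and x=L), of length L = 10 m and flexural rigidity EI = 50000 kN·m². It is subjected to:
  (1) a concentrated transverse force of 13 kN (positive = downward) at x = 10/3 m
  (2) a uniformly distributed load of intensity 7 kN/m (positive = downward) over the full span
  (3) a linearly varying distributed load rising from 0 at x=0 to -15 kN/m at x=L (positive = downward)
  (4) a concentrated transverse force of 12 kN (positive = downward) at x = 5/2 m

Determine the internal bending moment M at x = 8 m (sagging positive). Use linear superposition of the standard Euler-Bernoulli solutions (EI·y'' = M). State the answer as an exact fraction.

M(8) = -655/72 kN·m

Load 1 — point force P=13 kN at a=10/3 m (b=L-a=20/3):
  M_1 = Pa²(a+3b)(L-x)/L³ - Pa²b/L²  [x>a] = 13·(10/3)²·((10/3)+3·(20/3))·(10-8)/10³ - 13·(10/3)²·(20/3)/10² = -26/9 kN·m
Load 2 — uniform load w=7 kN/m over full span:
  M_2 = wLx/2 - wL²/12 - wx²/2 = 7·10·8/2 - 7·10²/12 - 7·8²/2 = -7/3 kN·m
Load 3 — triangular load w₀=-15 kN/m (0→w₀ over full span):
  M_3 = 3w₀Lx/20 - w₀L²/30 - w₀x³/(6L) = 3·(-15)·10·8/20 - (-15)·10²/30 - (-15)·8³/(6·10) = -2 kN·m
Load 4 — point force P=12 kN at a=5/2 m (b=L-a=15/2):
  M_4 = Pa²(a+3b)(L-x)/L³ - Pa²b/L²  [x>a] = 12·(5/2)²·((5/2)+3·(15/2))·(10-8)/10³ - 12·(5/2)²·(15/2)/10² = -15/8 kN·m
Superposition: M = Σ M_i = -655/72 kN·m ≈ -9.097222 kN·m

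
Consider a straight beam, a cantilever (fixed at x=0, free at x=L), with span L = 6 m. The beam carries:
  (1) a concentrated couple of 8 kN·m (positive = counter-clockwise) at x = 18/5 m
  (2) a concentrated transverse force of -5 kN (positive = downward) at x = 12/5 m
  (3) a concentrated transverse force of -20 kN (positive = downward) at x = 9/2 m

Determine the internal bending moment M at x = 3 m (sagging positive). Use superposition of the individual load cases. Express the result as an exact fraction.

M(3) = 38 kN·m

Load 1 — applied couple M₀=8 kN·m at a=18/5 m (b=L-a=12/5):
  M_1 = M₀  [x≤a] = 8 = 8 kN·m
Load 2 — point force P=-5 kN at a=12/5 m (b=L-a=18/5):
  M_2 = 0  [x>a] = 0 kN·m
Load 3 — point force P=-20 kN at a=9/2 m (b=L-a=3/2):
  M_3 = -P(a-x)  [x≤a] = -(-20)·((9/2)-3) = 30 kN·m
Superposition: M = Σ M_i = 38 kN·m ≈ 38.000000 kN·m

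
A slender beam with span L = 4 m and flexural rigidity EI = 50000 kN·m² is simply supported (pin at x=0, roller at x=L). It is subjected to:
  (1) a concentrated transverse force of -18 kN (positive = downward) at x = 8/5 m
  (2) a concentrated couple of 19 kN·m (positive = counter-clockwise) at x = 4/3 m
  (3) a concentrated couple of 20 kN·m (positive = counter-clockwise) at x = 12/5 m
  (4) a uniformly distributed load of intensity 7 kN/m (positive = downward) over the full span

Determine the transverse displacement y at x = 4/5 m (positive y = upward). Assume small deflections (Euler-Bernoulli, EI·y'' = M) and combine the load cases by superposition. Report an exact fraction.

Load 1 — point force P=-18 kN at a=8/5 m (b=L-a=12/5):
  y_1 = -Pbx(L²-b²-x²)/(6LEI)  [x≤a] = -(-18)·(12/5)·(4/5)·(4²-(12/5)²-(4/5)²)/(6·4·50000) = 108/390625 m
Load 2 — applied couple M₀=19 kN·m at a=4/3 m (b=L-a=8/3):
  y_2 = (M₀x³/(6L)+C₁x)/EI  [x≤a] with C₁=M₀(3b²-L²)/(6L)=38/9 = (19·(4/5)³/(6·4)+(38/9)·(4/5))/50000 = 266/3515625 m
Load 3 — applied couple M₀=20 kN·m at a=12/5 m (b=L-a=8/5):
  y_3 = (M₀x³/(6L)+C₁x)/EI  [x≤a] with C₁=M₀(3b²-L²)/(6L)=-104/15 = (20·(4/5)³/(6·4)+(-104/15)·(4/5))/50000 = -8/78125 m
Load 4 — uniform load w=7 kN/m over full span:
  y_4 = -wx(L³-2Lx²+x³)/(24EI) = -7·(4/5)·(4³-2·4·(4/5)²+(4/5)³)/(24·50000) = -1624/5859375 m
Superposition: y = Σ y_i = -482/17578125 m ≈ -0.000027 m

y(4/5) = -482/17578125 m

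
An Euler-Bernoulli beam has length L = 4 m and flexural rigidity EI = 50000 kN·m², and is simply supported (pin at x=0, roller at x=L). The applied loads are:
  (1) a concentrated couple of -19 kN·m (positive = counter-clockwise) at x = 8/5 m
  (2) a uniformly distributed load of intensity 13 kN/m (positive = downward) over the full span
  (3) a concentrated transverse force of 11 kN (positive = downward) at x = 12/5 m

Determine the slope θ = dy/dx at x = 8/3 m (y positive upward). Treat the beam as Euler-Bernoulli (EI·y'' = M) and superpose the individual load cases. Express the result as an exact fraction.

θ(8/3) = 61897/126562500 rad

Load 1 — applied couple M₀=-19 kN·m at a=8/5 m (b=L-a=12/5):
  θ_1 = (M₀x²/(2L)-M₀(x-a)+C₁)/EI  [x>a] with C₁=M₀(3b²-L²)/(6L)=-76/75 = ((-19)·(8/3)²/(2·4)-(-19)·((8/3)-(8/5))+(-76/75))/50000 = 133/2812500 rad
Load 2 — uniform load w=13 kN/m over full span:
  θ_2 = -w(L³-6Lx²+4x³)/(24EI) = -13·(4³-6·4·(8/3)²+4·(8/3)³)/(24·50000) = 169/506250 rad
Load 3 — point force P=11 kN at a=12/5 m (b=L-a=8/5):
  θ_3 = -Pa(2L²-6Lx+3x²+a²)/(6LEI)  [x>a] = -11·(12/5)·(2·4²-6·4·(8/3)+3·(8/3)²+(12/5)²)/(6·4·50000) = 253/2343750 rad
Superposition: θ = Σ θ_i = 61897/126562500 rad ≈ 0.000489 rad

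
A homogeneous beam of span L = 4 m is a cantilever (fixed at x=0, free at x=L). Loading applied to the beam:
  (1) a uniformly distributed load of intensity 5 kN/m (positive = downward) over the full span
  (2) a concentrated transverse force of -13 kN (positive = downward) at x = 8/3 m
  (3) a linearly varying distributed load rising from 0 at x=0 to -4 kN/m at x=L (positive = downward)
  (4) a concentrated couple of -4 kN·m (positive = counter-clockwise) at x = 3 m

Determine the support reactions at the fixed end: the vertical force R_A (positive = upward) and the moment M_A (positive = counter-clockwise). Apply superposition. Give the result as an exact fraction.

Load 1 — uniform load w=5 kN/m over full span:
  R_A = wL = 5·4 = 20 kN
  M_A = wL²/2 = 5·4²/2 = 40 kN·m
Load 2 — point force P=-13 kN at a=8/3 m (b=L-a=4/3):
  R_A = P = (-13) = -13 kN
  M_A = Pa = (-13)·(8/3) = -104/3 kN·m
Load 3 — triangular load w₀=-4 kN/m (0→w₀ over full span):
  R_A = w₀L/2 = (-4)·4/2 = -8 kN
  M_A = w₀L²/3 = (-4)·4²/3 = -64/3 kN·m
Load 4 — applied couple M₀=-4 kN·m at a=3 m (b=L-a=1):
  R_A = 0 kN
  M_A = -M₀ = -(-4) = 4 kN·m
Superposition: R_A = -1 kN, M_A = -12 kN·m

R_A = -1 kN, M_A = -12 kN·m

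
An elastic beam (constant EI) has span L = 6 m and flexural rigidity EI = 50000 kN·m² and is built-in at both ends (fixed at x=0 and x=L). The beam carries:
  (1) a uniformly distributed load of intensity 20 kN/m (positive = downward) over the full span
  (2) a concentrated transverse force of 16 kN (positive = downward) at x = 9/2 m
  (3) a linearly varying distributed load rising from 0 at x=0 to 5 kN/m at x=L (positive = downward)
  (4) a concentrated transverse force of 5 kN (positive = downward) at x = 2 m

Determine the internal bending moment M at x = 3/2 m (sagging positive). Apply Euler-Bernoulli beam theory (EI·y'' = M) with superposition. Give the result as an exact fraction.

Load 1 — uniform load w=20 kN/m over full span:
  M_1 = wLx/2 - wL²/12 - wx²/2 = 20·6·(3/2)/2 - 20·6²/12 - 20·(3/2)²/2 = 15/2 kN·m
Load 2 — point force P=16 kN at a=9/2 m (b=L-a=3/2):
  M_2 = Pb²(3a+b)x/L³ - Pab²/L²  [x≤a] = 16·(3/2)²·(3·(9/2)+(3/2))·(3/2)/6³ - 16·(9/2)·(3/2)²/6² = -3/4 kN·m
Load 3 — triangular load w₀=5 kN/m (0→w₀ over full span):
  M_3 = 3w₀Lx/20 - w₀L²/30 - w₀x³/(6L) = 3·5·6·(3/2)/20 - 5·6²/30 - 5·(3/2)³/(6·6) = 9/32 kN·m
Load 4 — point force P=5 kN at a=2 m (b=L-a=4):
  M_4 = Pb²(3a+b)x/L³ - Pab²/L²  [x≤a] = 5·4²·(3·2+4)·(3/2)/6³ - 5·2·4²/6² = 10/9 kN·m
Superposition: M = Σ M_i = 2345/288 kN·m ≈ 8.142361 kN·m

M(3/2) = 2345/288 kN·m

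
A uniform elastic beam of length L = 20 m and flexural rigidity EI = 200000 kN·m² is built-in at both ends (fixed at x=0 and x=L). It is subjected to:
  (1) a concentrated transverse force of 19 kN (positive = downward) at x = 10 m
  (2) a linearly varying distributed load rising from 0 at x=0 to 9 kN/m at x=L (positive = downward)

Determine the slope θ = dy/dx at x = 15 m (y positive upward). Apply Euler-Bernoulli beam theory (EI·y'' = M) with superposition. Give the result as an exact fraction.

Load 1 — point force P=19 kN at a=10 m (b=L-a=10):
  θ_1 = Pa²(L-x)(2bL-(3b+a)(L-x))/(2L³EI)  [x>a] = 19·10²·(20-15)·(2·10·20-(3·10+10)·(20-15))/(2·20³·200000) = 19/32000 rad
Load 2 — triangular load w₀=9 kN/m (0→w₀ over full span):
  θ_2 = -w₀(2x(L-x)(L-2x)(x+2L)+x²(L-x)²)/(120LEI) = -9·(2·15·(20-15)·(20-2·15)·(15+2·20)+15²·(20-15)²)/(120·20·200000) = 369/256000 rad
Superposition: θ = Σ θ_i = 521/256000 rad ≈ 0.002035 rad

θ(15) = 521/256000 rad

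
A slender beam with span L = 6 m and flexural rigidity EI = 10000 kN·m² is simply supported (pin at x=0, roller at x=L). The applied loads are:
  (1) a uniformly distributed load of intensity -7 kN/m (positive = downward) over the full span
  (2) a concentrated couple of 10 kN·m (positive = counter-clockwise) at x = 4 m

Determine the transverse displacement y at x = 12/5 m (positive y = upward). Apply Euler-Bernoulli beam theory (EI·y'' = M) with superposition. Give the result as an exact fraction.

y(12/5) = 15677/1562500 m

Load 1 — uniform load w=-7 kN/m over full span:
  y_1 = -wx(L³-2Lx²+x³)/(24EI) = -(-7)·(12/5)·(6³-2·6·(12/5)²+(12/5)³)/(24·10000) = 17577/1562500 m
Load 2 — applied couple M₀=10 kN·m at a=4 m (b=L-a=2):
  y_2 = (M₀x³/(6L)+C₁x)/EI  [x≤a] with C₁=M₀(3b²-L²)/(6L)=-20/3 = (10·(12/5)³/(6·6)+(-20/3)·(12/5))/10000 = -19/15625 m
Superposition: y = Σ y_i = 15677/1562500 m ≈ 0.010033 m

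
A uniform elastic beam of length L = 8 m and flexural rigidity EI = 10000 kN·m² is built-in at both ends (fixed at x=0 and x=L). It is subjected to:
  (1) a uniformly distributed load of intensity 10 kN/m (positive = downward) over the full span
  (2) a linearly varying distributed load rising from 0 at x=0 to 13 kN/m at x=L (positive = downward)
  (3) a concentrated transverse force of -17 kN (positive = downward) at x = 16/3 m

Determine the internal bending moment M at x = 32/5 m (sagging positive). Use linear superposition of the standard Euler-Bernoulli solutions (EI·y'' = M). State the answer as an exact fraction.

Load 1 — uniform load w=10 kN/m over full span:
  M_1 = wLx/2 - wL²/12 - wx²/2 = 10·8·(32/5)/2 - 10·8²/12 - 10·(32/5)²/2 = -32/15 kN·m
Load 2 — triangular load w₀=13 kN/m (0→w₀ over full span):
  M_2 = 3w₀Lx/20 - w₀L²/30 - w₀x³/(6L) = 3·13·8·(32/5)/20 - 13·8²/30 - 13·(32/5)³/(6·8) = 416/375 kN·m
Load 3 — point force P=-17 kN at a=16/3 m (b=L-a=8/3):
  M_3 = Pa²(a+3b)(L-x)/L³ - Pa²b/L²  [x>a] = (-17)·(16/3)²·((16/3)+3·(8/3))·(8-(32/5))/8³ - (-17)·(16/3)²·(8/3)/8² = 0 kN·m
Superposition: M = Σ M_i = -128/125 kN·m ≈ -1.024000 kN·m

M(32/5) = -128/125 kN·m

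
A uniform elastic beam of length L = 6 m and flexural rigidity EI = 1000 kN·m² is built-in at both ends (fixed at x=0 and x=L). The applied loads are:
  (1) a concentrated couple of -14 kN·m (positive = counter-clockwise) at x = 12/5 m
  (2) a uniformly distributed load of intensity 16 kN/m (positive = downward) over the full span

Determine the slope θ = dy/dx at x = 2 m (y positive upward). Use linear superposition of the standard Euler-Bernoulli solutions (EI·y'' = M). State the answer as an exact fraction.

θ(2) = -463/18750 rad

Load 1 — applied couple M₀=-14 kN·m at a=12/5 m (b=L-a=18/5):
  θ_1 = (R_Ax²/2 - M_Ax)/EI  [x≤a] with R_A=-84/25, M_A=-42/25 = ((-84/25)·2²/2 - (-42/25)·2)/1000 = -21/6250 rad
Load 2 — uniform load w=16 kN/m over full span:
  θ_2 = -wx(L-x)(L-2x)/(12EI) = -16·2·(6-2)·(6-2·2)/(12·1000) = -8/375 rad
Superposition: θ = Σ θ_i = -463/18750 rad ≈ -0.024693 rad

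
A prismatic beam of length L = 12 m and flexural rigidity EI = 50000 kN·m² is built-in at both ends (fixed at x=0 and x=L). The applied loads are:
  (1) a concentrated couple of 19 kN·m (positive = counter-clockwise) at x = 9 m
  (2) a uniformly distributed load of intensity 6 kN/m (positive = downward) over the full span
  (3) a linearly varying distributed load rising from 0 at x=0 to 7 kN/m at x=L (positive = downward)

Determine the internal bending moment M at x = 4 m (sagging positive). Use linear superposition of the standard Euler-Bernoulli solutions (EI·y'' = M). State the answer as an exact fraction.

Load 1 — applied couple M₀=19 kN·m at a=9 m (b=L-a=3):
  M_1 = R_Ax - M_A  [x≤a] with R_A=57/32, M_A=95/16 = (57/32)·4 - (95/16) = 19/16 kN·m
Load 2 — uniform load w=6 kN/m over full span:
  M_2 = wLx/2 - wL²/12 - wx²/2 = 6·12·4/2 - 6·12²/12 - 6·4²/2 = 24 kN·m
Load 3 — triangular load w₀=7 kN/m (0→w₀ over full span):
  M_3 = 3w₀Lx/20 - w₀L²/30 - w₀x³/(6L) = 3·7·12·4/20 - 7·12²/30 - 7·4³/(6·12) = 476/45 kN·m
Superposition: M = Σ M_i = 25751/720 kN·m ≈ 35.765278 kN·m

M(4) = 25751/720 kN·m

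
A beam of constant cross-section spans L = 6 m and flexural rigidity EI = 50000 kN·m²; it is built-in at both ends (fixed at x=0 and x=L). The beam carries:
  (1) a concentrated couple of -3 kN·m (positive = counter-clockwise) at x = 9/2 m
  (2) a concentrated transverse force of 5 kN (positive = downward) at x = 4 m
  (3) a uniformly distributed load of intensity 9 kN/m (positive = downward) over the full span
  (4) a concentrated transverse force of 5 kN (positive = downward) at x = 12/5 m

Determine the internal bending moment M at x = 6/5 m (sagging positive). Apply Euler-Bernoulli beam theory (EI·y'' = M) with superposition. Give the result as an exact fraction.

Load 1 — applied couple M₀=-3 kN·m at a=9/2 m (b=L-a=3/2):
  M_1 = R_Ax - M_A  [x≤a] with R_A=-9/16, M_A=-15/16 = (-9/16)·(6/5) - (-15/16) = 21/80 kN·m
Load 2 — point force P=5 kN at a=4 m (b=L-a=2):
  M_2 = Pb²(3a+b)x/L³ - Pab²/L²  [x≤a] = 5·2²·(3·4+2)·(6/5)/6³ - 5·4·2²/6² = -2/3 kN·m
Load 3 — uniform load w=9 kN/m over full span:
  M_3 = wLx/2 - wL²/12 - wx²/2 = 9·6·(6/5)/2 - 9·6²/12 - 9·(6/5)²/2 = -27/25 kN·m
Load 4 — point force P=5 kN at a=12/5 m (b=L-a=18/5):
  M_4 = Pb²(3a+b)x/L³ - Pab²/L²  [x≤a] = 5·(18/5)²·(3·(12/5)+(18/5))·(6/5)/6³ - 5·(12/5)·(18/5)²/6² = -54/125 kN·m
Superposition: M = Σ M_i = -11497/6000 kN·m ≈ -1.916167 kN·m

M(6/5) = -11497/6000 kN·m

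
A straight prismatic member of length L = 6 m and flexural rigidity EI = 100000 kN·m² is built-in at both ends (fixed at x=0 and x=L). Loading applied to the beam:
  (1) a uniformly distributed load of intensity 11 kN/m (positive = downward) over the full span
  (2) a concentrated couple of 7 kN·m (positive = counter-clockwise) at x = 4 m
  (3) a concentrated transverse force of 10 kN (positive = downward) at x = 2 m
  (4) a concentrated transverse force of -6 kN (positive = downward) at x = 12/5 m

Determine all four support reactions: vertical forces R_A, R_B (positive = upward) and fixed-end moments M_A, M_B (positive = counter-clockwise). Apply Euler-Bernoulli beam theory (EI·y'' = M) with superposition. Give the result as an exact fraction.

Load 1 — uniform load w=11 kN/m over full span:
  R_A = wL/2 = 11·6/2 = 33 kN
  M_A = wL²/12 = 11·6²/12 = 33 kN·m
  R_B = wL/2 = 11·6/2 = 33 kN
  M_B = -wL²/12 = -11·6²/12 = -33 kN·m
Load 2 — applied couple M₀=7 kN·m at a=4 m (b=L-a=2):
  R_A = 6M₀ab/L³ = 6·7·4·2/6³ = 14/9 kN
  M_A = M₀b(2a-b)/L² = 7·2·(2·4-2)/6² = 7/3 kN·m
  R_B = -6M₀ab/L³ = -6·7·4·2/6³ = -14/9 kN
  M_B = M₀a(2b-a)/L² = 7·4·(2·2-4)/6² = 0 kN·m
Load 3 — point force P=10 kN at a=2 m (b=L-a=4):
  R_A = Pb²(3a+b)/L³ = 10·4²·(3·2+4)/6³ = 200/27 kN
  M_A = Pab²/L² = 10·2·4²/6² = 80/9 kN·m
  R_B = Pa²(a+3b)/L³ = 10·2²·(2+3·4)/6³ = 70/27 kN
  M_B = -Pa²b/L² = -10·2²·4/6² = -40/9 kN·m
Load 4 — point force P=-6 kN at a=12/5 m (b=L-a=18/5):
  R_A = Pb²(3a+b)/L³ = (-6)·(18/5)²·(3·(12/5)+(18/5))/6³ = -486/125 kN
  M_A = Pab²/L² = (-6)·(12/5)·(18/5)²/6² = -648/125 kN·m
  R_B = Pa²(a+3b)/L³ = (-6)·(12/5)²·((12/5)+3·(18/5))/6³ = -264/125 kN
  M_B = -Pa²b/L² = -(-6)·(12/5)²·(18/5)/6² = 432/125 kN·m
Superposition: R_A = 128503/3375 kN, M_A = 43918/1125 kN·m, R_B = 107747/3375 kN, M_B = -38237/1125 kN·m

R_A = 128503/3375 kN, M_A = 43918/1125 kN·m, R_B = 107747/3375 kN, M_B = -38237/1125 kN·m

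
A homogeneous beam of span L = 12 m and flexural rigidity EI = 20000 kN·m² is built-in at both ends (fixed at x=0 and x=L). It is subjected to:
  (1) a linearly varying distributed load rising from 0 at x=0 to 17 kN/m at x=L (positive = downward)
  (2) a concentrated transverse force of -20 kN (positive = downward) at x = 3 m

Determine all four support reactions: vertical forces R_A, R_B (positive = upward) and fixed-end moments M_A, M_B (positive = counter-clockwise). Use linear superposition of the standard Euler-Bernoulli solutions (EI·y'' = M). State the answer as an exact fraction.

R_A = 549/40 kN, M_A = 957/20 kN·m, R_B = 2731/40 kN, M_B = -2223/20 kN·m

Load 1 — triangular load w₀=17 kN/m (0→w₀ over full span):
  R_A = 3w₀L/20 = 3·17·12/20 = 153/5 kN
  M_A = w₀L²/30 = 17·12²/30 = 408/5 kN·m
  R_B = 7w₀L/20 = 7·17·12/20 = 357/5 kN
  M_B = -w₀L²/20 = -17·12²/20 = -612/5 kN·m
Load 2 — point force P=-20 kN at a=3 m (b=L-a=9):
  R_A = Pb²(3a+b)/L³ = (-20)·9²·(3·3+9)/12³ = -135/8 kN
  M_A = Pab²/L² = (-20)·3·9²/12² = -135/4 kN·m
  R_B = Pa²(a+3b)/L³ = (-20)·3²·(3+3·9)/12³ = -25/8 kN
  M_B = -Pa²b/L² = -(-20)·3²·9/12² = 45/4 kN·m
Superposition: R_A = 549/40 kN, M_A = 957/20 kN·m, R_B = 2731/40 kN, M_B = -2223/20 kN·m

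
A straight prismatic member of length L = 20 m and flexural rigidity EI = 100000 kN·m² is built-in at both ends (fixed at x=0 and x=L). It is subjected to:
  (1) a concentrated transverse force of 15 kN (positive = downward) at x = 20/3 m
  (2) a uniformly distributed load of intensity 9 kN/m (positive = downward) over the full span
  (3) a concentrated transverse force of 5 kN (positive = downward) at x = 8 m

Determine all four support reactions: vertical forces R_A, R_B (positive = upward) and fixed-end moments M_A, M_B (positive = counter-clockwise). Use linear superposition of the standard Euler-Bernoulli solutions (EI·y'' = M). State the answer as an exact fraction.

R_A = 23479/225 kN, M_A = 16148/45 kN·m, R_B = 21521/225 kN, M_B = -14932/45 kN·m

Load 1 — point force P=15 kN at a=20/3 m (b=L-a=40/3):
  R_A = Pb²(3a+b)/L³ = 15·(40/3)²·(3·(20/3)+(40/3))/20³ = 100/9 kN
  M_A = Pab²/L² = 15·(20/3)·(40/3)²/20² = 400/9 kN·m
  R_B = Pa²(a+3b)/L³ = 15·(20/3)²·((20/3)+3·(40/3))/20³ = 35/9 kN
  M_B = -Pa²b/L² = -15·(20/3)²·(40/3)/20² = -200/9 kN·m
Load 2 — uniform load w=9 kN/m over full span:
  R_A = wL/2 = 9·20/2 = 90 kN
  M_A = wL²/12 = 9·20²/12 = 300 kN·m
  R_B = wL/2 = 9·20/2 = 90 kN
  M_B = -wL²/12 = -9·20²/12 = -300 kN·m
Load 3 — point force P=5 kN at a=8 m (b=L-a=12):
  R_A = Pb²(3a+b)/L³ = 5·12²·(3·8+12)/20³ = 81/25 kN
  M_A = Pab²/L² = 5·8·12²/20² = 72/5 kN·m
  R_B = Pa²(a+3b)/L³ = 5·8²·(8+3·12)/20³ = 44/25 kN
  M_B = -Pa²b/L² = -5·8²·12/20² = -48/5 kN·m
Superposition: R_A = 23479/225 kN, M_A = 16148/45 kN·m, R_B = 21521/225 kN, M_B = -14932/45 kN·m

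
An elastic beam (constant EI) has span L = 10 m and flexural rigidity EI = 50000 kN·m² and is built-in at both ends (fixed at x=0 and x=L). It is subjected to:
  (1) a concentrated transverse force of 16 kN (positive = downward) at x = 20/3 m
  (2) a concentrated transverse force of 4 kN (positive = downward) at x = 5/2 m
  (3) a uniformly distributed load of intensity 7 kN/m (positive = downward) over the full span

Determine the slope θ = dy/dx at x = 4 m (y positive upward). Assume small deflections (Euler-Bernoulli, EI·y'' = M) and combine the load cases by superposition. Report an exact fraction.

Load 1 — point force P=16 kN at a=20/3 m (b=L-a=10/3):
  θ_1 = -Pb²x(2aL-(3a+b)x)/(2L³EI)  [x≤a] = -16·(10/3)²·4·(2·(20/3)·10-(3·(20/3)+(10/3))·4)/(2·10³·50000) = -8/28125 rad
Load 2 — point force P=4 kN at a=5/2 m (b=L-a=15/2):
  θ_2 = Pa²(L-x)(2bL-(3b+a)(L-x))/(2L³EI)  [x>a] = 4·(5/2)²·(10-4)·(2·(15/2)·10-(3·(15/2)+(5/2))·(10-4))/(2·10³·50000) = 0 rad
Load 3 — uniform load w=7 kN/m over full span:
  θ_3 = -wx(L-x)(L-2x)/(12EI) = -7·4·(10-4)·(10-2·4)/(12·50000) = -7/12500 rad
Superposition: θ = Σ θ_i = -19/22500 rad ≈ -0.000844 rad

θ(4) = -19/22500 rad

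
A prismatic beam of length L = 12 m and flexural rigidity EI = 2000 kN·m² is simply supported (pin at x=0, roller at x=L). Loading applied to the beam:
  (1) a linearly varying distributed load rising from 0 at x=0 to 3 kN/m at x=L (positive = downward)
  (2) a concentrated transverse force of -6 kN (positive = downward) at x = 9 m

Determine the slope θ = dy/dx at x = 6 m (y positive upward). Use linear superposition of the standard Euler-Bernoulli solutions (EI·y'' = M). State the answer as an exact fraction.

Load 1 — triangular load w₀=3 kN/m (0→w₀ over full span):
  θ_1 = -w₀(7L⁴-30L²x²+15x⁴)/(360LEI) = -3·(7·12⁴-30·12²·6²+15·6⁴)/(360·12·2000) = -63/20000 rad
Load 2 — point force P=-6 kN at a=9 m (b=L-a=3):
  θ_2 = -Pb(L²-b²-3x²)/(6LEI)  [x≤a] = -(-6)·3·(12²-3²-3·6²)/(6·12·2000) = 27/8000 rad
Superposition: θ = Σ θ_i = 9/40000 rad ≈ 0.000225 rad

θ(6) = 9/40000 rad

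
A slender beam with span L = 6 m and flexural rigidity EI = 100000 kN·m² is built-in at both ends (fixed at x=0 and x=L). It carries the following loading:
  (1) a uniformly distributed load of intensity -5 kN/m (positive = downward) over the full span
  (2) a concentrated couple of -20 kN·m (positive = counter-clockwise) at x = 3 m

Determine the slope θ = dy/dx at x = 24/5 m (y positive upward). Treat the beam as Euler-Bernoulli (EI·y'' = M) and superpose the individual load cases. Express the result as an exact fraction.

Load 1 — uniform load w=-5 kN/m over full span:
  θ_1 = -wx(L-x)(L-2x)/(12EI) = -(-5)·(24/5)·(6-(24/5))·(6-2·(24/5))/(12·100000) = -27/312500 rad
Load 2 — applied couple M₀=-20 kN·m at a=3 m (b=L-a=3):
  θ_2 = (R_Ax²/2 - M_Ax - M₀(x-a))/EI  [x>a] with R_A=-5, M_A=-5 = ((-5)·(24/5)²/2 - (-5)·(24/5) - (-20)·((24/5)-3))/100000 = 3/125000 rad
Superposition: θ = Σ θ_i = -39/625000 rad ≈ -0.000062 rad

θ(24/5) = -39/625000 rad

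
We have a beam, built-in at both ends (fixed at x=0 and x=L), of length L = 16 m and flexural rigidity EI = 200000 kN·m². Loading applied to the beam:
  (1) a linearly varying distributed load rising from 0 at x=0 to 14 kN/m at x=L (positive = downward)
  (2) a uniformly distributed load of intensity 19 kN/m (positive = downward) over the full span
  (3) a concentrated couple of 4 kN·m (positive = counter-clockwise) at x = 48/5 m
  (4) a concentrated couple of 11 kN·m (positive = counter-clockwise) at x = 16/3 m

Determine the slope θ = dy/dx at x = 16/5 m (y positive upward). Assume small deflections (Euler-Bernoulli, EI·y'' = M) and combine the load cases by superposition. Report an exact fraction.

Load 1 — triangular load w₀=14 kN/m (0→w₀ over full span):
  θ_1 = -w₀(2x(L-x)(L-2x)(x+2L)+x²(L-x)²)/(120LEI) = -14·(2·(16/5)·(16-(16/5))·(16-2·(16/5))·((16/5)+2·16)+(16/5)²·(16-(16/5))²)/(120·16·200000) = -6272/5859375 rad
Load 2 — uniform load w=19 kN/m over full span:
  θ_2 = -wx(L-x)(L-2x)/(12EI) = -19·(16/5)·(16-(16/5))·(16-2·(16/5))/(12·200000) = -1216/390625 rad
Load 3 — applied couple M₀=4 kN·m at a=48/5 m (b=L-a=32/5):
  θ_3 = (R_Ax²/2 - M_Ax)/EI  [x≤a] with R_A=9/25, M_A=32/25 = ((9/25)·(16/5)²/2 - (32/25)·(16/5))/200000 = -22/1953125 rad
Load 4 — applied couple M₀=11 kN·m at a=16/3 m (b=L-a=32/3):
  θ_4 = (R_Ax²/2 - M_Ax)/EI  [x≤a] with R_A=11/12, M_A=0 = ((11/12)·(16/5)²/2 - 0·(16/5))/200000 = 11/468750 rad
Superposition: θ = Σ θ_i = -48881/11718750 rad ≈ -0.004171 rad

θ(16/5) = -48881/11718750 rad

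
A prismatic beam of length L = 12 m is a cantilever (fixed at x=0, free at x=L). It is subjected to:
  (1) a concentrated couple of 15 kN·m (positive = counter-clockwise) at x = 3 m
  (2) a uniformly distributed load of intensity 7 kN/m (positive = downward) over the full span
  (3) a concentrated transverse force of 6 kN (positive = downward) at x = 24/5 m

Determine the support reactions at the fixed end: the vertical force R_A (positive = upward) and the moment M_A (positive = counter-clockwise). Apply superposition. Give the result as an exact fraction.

R_A = 90 kN, M_A = 2589/5 kN·m

Load 1 — applied couple M₀=15 kN·m at a=3 m (b=L-a=9):
  R_A = 0 kN
  M_A = -M₀ = -15 kN·m
Load 2 — uniform load w=7 kN/m over full span:
  R_A = wL = 7·12 = 84 kN
  M_A = wL²/2 = 7·12²/2 = 504 kN·m
Load 3 — point force P=6 kN at a=24/5 m (b=L-a=36/5):
  R_A = P = 6 kN
  M_A = Pa = 6·(24/5) = 144/5 kN·m
Superposition: R_A = 90 kN, M_A = 2589/5 kN·m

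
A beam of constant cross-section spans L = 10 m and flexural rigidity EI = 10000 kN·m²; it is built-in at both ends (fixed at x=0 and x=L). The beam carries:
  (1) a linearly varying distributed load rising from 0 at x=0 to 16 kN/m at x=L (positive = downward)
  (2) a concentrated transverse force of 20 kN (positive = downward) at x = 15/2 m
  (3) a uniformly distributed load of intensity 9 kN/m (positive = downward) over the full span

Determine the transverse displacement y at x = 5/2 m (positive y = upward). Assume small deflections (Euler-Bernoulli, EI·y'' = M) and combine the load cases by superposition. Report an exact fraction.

y(5/2) = -397/15360 m

Load 1 — triangular load w₀=16 kN/m (0→w₀ over full span):
  y_1 = -w₀x²(L-x)²(x+2L)/(120LEI) = -16·(5/2)²·(10-(5/2))²·((5/2)+2·10)/(120·10·10000) = -27/2560 m
Load 2 — point force P=20 kN at a=15/2 m (b=L-a=5/2):
  y_2 = -Pb²x²(3aL-(3a+b)x)/(6L³EI)  [x≤a] = -20·(5/2)²·(5/2)²·(3·(15/2)·10-(3·(15/2)+(5/2))·(5/2))/(6·10³·10000) = -13/6144 m
Load 3 — uniform load w=9 kN/m over full span:
  y_3 = -wx²(L-x)²/(24EI) = -9·(5/2)²·(10-(5/2))²/(24·10000) = -27/2048 m
Superposition: y = Σ y_i = -397/15360 m ≈ -0.025846 m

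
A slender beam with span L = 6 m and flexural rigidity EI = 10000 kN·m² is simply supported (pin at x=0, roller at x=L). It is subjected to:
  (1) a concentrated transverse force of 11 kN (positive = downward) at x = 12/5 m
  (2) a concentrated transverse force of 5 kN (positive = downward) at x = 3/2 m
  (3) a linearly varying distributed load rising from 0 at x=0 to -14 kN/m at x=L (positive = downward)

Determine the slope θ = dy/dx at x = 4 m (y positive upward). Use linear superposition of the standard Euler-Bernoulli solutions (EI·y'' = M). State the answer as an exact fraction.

Load 1 — point force P=11 kN at a=12/5 m (b=L-a=18/5):
  θ_1 = -Pa(2L²-6Lx+3x²+a²)/(6LEI)  [x>a] = -11·(12/5)·(2·6²-6·6·4+3·4²+(12/5)²)/(6·6·10000) = 209/156250 rad
Load 2 — point force P=5 kN at a=3/2 m (b=L-a=9/2):
  θ_2 = -Pa(2L²-6Lx+3x²+a²)/(6LEI)  [x>a] = -5·(3/2)·(2·6²-6·6·4+3·4²+(3/2)²)/(6·6·10000) = 29/64000 rad
Load 3 — triangular load w₀=-14 kN/m (0→w₀ over full span):
  θ_3 = -w₀(7L⁴-30L²x²+15x⁴)/(360LEI) = -(-14)·(7·6⁴-30·6²·4²+15·4⁴)/(360·6·10000) = -637/225000 rad
Superposition: θ = Σ θ_i = -374539/360000000 rad ≈ -0.001040 rad

θ(4) = -374539/360000000 rad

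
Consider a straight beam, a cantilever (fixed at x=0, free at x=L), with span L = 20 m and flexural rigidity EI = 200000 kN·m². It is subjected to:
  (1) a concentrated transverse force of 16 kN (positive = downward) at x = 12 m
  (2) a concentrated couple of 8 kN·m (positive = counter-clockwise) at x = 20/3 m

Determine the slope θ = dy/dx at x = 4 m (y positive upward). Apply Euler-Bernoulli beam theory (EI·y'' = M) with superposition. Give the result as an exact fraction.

θ(4) = -19/6250 rad

Load 1 — point force P=16 kN at a=12 m (b=L-a=8):
  θ_1 = -Px(2a-x)/(2EI)  [x≤a] = -16·4·(2·12-4)/(2·200000) = -2/625 rad
Load 2 — applied couple M₀=8 kN·m at a=20/3 m (b=L-a=40/3):
  θ_2 = M₀x/EI  [x≤a] = 8·4/200000 = 1/6250 rad
Superposition: θ = Σ θ_i = -19/6250 rad ≈ -0.003040 rad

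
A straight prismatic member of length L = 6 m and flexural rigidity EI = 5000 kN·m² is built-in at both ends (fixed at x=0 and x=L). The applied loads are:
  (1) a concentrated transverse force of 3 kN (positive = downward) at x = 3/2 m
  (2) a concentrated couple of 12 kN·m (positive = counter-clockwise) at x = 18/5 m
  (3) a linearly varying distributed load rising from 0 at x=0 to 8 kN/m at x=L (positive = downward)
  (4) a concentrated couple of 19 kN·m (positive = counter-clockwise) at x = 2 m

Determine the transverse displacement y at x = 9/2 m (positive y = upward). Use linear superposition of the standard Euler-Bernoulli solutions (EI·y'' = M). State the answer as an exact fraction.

y(9/2) = -10979/12800000 m

Load 1 — point force P=3 kN at a=3/2 m (b=L-a=9/2):
  y_1 = -Pa²(L-x)²(3bL-(3b+a)(L-x))/(6L³EI)  [x>a] = -3·(3/2)²·(6-(9/2))²·(3·(9/2)·6-(3·(9/2)+(3/2))·(6-(9/2)))/(6·6³·5000) = -351/2560000 m
Load 2 — applied couple M₀=12 kN·m at a=18/5 m (b=L-a=12/5):
  y_2 = (R_Ax³/6 - M_Ax²/2 - M₀(x-a)²/2)/EI  [x>a] with R_A=72/25, M_A=96/25 = ((72/25)·(9/2)³/6 - (96/25)·(9/2)²/2 - 12·((9/2)-(18/5))²/2)/5000 = 0 m
Load 3 — triangular load w₀=8 kN/m (0→w₀ over full span):
  y_3 = -w₀x²(L-x)²(x+2L)/(120LEI) = -8·(9/2)²·(6-(9/2))²·((9/2)+2·6)/(120·6·5000) = -2673/1600000 m
Load 4 — applied couple M₀=19 kN·m at a=2 m (b=L-a=4):
  y_4 = (R_Ax³/6 - M_Ax²/2 - M₀(x-a)²/2)/EI  [x>a] with R_A=38/9, M_A=0 = ((38/9)·(9/2)³/6 - 0·(9/2)²/2 - 19·((9/2)-2)²/2)/5000 = 19/20000 m
Superposition: y = Σ y_i = -10979/12800000 m ≈ -0.000858 m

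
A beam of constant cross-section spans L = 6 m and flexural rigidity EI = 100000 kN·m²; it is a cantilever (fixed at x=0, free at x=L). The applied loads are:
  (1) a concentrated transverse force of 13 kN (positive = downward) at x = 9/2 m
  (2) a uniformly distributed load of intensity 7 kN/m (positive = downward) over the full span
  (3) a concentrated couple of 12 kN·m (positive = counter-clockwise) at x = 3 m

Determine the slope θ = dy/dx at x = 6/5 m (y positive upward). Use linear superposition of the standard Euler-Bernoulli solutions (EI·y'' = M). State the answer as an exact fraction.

Load 1 — point force P=13 kN at a=9/2 m (b=L-a=3/2):
  θ_1 = -Px(2a-x)/(2EI)  [x≤a] = -13·(6/5)·(2·(9/2)-(6/5))/(2·100000) = -1521/2500000 rad
Load 2 — uniform load w=7 kN/m over full span:
  θ_2 = -wx(x²-3Lx+3L²)/(6EI) = -7·(6/5)·((6/5)²-3·6·(6/5)+3·6²)/(6·100000) = -3843/3125000 rad
Load 3 — applied couple M₀=12 kN·m at a=3 m (b=L-a=3):
  θ_3 = M₀x/EI  [x≤a] = 12·(6/5)/100000 = 9/62500 rad
Superposition: θ = Σ θ_i = -21177/12500000 rad ≈ -0.001694 rad

θ(6/5) = -21177/12500000 rad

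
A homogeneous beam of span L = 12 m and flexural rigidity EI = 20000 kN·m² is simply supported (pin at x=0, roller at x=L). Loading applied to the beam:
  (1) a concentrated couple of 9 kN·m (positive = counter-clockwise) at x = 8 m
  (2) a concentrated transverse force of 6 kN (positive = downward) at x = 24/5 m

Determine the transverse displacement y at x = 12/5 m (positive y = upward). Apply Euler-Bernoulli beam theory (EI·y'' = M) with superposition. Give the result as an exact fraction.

Load 1 — applied couple M₀=9 kN·m at a=8 m (b=L-a=4):
  y_1 = (M₀x³/(6L)+C₁x)/EI  [x≤a] with C₁=M₀(3b²-L²)/(6L)=-12 = (9·(12/5)³/(6·12)+(-12)·(12/5))/20000 = -423/312500 m
Load 2 — point force P=6 kN at a=24/5 m (b=L-a=36/5):
  y_2 = -Pbx(L²-b²-x²)/(6LEI)  [x≤a] = -6·(36/5)·(12/5)·(12²-(36/5)²-(12/5)²)/(6·12·20000) = -486/78125 m
Superposition: y = Σ y_i = -2367/312500 m ≈ -0.007574 m

y(12/5) = -2367/312500 m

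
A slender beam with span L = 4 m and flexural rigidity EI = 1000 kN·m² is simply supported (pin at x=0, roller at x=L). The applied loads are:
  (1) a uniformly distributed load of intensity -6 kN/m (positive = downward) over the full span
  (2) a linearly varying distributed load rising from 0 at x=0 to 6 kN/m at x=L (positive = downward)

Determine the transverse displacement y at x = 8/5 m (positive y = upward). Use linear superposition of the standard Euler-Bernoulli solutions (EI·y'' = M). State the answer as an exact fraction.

y(8/5) = 18944/1953125 m

Load 1 — uniform load w=-6 kN/m over full span:
  y_1 = -wx(L³-2Lx²+x³)/(24EI) = -(-6)·(8/5)·(4³-2·4·(8/5)²+(8/5)³)/(24·1000) = 1488/78125 m
Load 2 — triangular load w₀=6 kN/m (0→w₀ over full span):
  y_2 = -w₀x(7L⁴-10L²x²+3x⁴)/(360LEI) = -6·(8/5)·(7·4⁴-10·4²·(8/5)²+3·(8/5)⁴)/(360·4·1000) = -18256/1953125 m
Superposition: y = Σ y_i = 18944/1953125 m ≈ 0.009699 m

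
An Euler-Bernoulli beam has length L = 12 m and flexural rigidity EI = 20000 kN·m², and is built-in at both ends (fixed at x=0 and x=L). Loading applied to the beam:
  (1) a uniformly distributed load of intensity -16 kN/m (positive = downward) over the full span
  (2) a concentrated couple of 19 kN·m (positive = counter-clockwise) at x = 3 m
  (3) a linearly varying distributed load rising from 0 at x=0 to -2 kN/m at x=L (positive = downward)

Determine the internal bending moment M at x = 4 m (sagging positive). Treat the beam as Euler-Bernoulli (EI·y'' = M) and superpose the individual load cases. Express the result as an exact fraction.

Load 1 — uniform load w=-16 kN/m over full span:
  M_1 = wLx/2 - wL²/12 - wx²/2 = (-16)·12·4/2 - (-16)·12²/12 - (-16)·4²/2 = -64 kN·m
Load 2 — applied couple M₀=19 kN·m at a=3 m (b=L-a=9):
  M_2 = R_Ax - M_A - M₀  [x>a] with R_A=57/32, M_A=-57/16 = (57/32)·4 - (-57/16) - 19 = -133/16 kN·m
Load 3 — triangular load w₀=-2 kN/m (0→w₀ over full span):
  M_3 = 3w₀Lx/20 - w₀L²/30 - w₀x³/(6L) = 3·(-2)·12·4/20 - (-2)·12²/30 - (-2)·4³/(6·12) = -136/45 kN·m
Superposition: M = Σ M_i = -54241/720 kN·m ≈ -75.334722 kN·m

M(4) = -54241/720 kN·m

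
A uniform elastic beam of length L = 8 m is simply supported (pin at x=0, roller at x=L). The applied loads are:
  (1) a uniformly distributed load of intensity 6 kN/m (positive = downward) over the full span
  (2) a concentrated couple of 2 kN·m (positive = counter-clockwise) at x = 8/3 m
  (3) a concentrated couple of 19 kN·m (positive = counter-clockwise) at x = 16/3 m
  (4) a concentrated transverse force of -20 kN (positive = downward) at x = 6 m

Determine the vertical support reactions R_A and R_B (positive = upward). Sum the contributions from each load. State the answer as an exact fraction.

Load 1 — uniform load w=6 kN/m over full span:
  R_A = wL/2 = 6·8/2 = 24 kN
  R_B = wL/2 = 6·8/2 = 24 kN
Load 2 — applied couple M₀=2 kN·m at a=8/3 m (b=L-a=16/3):
  R_A = M₀/L = 2/8 = 1/4 kN
  R_B = -M₀/L = -2/8 = -1/4 kN
Load 3 — applied couple M₀=19 kN·m at a=16/3 m (b=L-a=8/3):
  R_A = M₀/L = 19/8 kN
  R_B = -M₀/L = -19/8 kN
Load 4 — point force P=-20 kN at a=6 m (b=L-a=2):
  R_A = Pb/L = (-20)·2/8 = -5 kN
  R_B = Pa/L = (-20)·6/8 = -15 kN
Superposition: R_A = 173/8 kN, R_B = 51/8 kN

R_A = 173/8 kN, R_B = 51/8 kN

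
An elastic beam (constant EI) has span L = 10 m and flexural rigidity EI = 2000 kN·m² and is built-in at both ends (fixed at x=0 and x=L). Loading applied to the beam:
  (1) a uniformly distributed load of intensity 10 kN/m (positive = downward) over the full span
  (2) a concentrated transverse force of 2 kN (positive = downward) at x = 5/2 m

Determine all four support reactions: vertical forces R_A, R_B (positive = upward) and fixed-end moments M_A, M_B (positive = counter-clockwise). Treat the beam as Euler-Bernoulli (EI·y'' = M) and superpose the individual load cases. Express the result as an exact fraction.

Load 1 — uniform load w=10 kN/m over full span:
  R_A = wL/2 = 10·10/2 = 50 kN
  M_A = wL²/12 = 10·10²/12 = 250/3 kN·m
  R_B = wL/2 = 10·10/2 = 50 kN
  M_B = -wL²/12 = -10·10²/12 = -250/3 kN·m
Load 2 — point force P=2 kN at a=5/2 m (b=L-a=15/2):
  R_A = Pb²(3a+b)/L³ = 2·(15/2)²·(3·(5/2)+(15/2))/10³ = 27/16 kN
  M_A = Pab²/L² = 2·(5/2)·(15/2)²/10² = 45/16 kN·m
  R_B = Pa²(a+3b)/L³ = 2·(5/2)²·((5/2)+3·(15/2))/10³ = 5/16 kN
  M_B = -Pa²b/L² = -2·(5/2)²·(15/2)/10² = -15/16 kN·m
Superposition: R_A = 827/16 kN, M_A = 4135/48 kN·m, R_B = 805/16 kN, M_B = -4045/48 kN·m

R_A = 827/16 kN, M_A = 4135/48 kN·m, R_B = 805/16 kN, M_B = -4045/48 kN·m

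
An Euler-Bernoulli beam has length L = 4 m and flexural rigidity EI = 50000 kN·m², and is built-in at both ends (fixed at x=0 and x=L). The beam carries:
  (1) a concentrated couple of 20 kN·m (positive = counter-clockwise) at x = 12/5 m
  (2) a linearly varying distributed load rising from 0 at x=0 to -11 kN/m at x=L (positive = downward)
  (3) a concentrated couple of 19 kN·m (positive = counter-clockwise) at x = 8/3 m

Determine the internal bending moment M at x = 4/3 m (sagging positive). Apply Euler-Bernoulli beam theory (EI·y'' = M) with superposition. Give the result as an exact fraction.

Load 1 — applied couple M₀=20 kN·m at a=12/5 m (b=L-a=8/5):
  M_1 = R_Ax - M_A  [x≤a] with R_A=36/5, M_A=32/5 = (36/5)·(4/3) - (32/5) = 16/5 kN·m
Load 2 — triangular load w₀=-11 kN/m (0→w₀ over full span):
  M_2 = 3w₀Lx/20 - w₀L²/30 - w₀x³/(6L) = 3·(-11)·4·(4/3)/20 - (-11)·4²/30 - (-11)·(4/3)³/(6·4) = -748/405 kN·m
Load 3 — applied couple M₀=19 kN·m at a=8/3 m (b=L-a=4/3):
  M_3 = R_Ax - M_A  [x≤a] with R_A=19/3, M_A=19/3 = (19/3)·(4/3) - (19/3) = 19/9 kN·m
Superposition: M = Σ M_i = 1403/405 kN·m ≈ 3.464198 kN·m

M(4/3) = 1403/405 kN·m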